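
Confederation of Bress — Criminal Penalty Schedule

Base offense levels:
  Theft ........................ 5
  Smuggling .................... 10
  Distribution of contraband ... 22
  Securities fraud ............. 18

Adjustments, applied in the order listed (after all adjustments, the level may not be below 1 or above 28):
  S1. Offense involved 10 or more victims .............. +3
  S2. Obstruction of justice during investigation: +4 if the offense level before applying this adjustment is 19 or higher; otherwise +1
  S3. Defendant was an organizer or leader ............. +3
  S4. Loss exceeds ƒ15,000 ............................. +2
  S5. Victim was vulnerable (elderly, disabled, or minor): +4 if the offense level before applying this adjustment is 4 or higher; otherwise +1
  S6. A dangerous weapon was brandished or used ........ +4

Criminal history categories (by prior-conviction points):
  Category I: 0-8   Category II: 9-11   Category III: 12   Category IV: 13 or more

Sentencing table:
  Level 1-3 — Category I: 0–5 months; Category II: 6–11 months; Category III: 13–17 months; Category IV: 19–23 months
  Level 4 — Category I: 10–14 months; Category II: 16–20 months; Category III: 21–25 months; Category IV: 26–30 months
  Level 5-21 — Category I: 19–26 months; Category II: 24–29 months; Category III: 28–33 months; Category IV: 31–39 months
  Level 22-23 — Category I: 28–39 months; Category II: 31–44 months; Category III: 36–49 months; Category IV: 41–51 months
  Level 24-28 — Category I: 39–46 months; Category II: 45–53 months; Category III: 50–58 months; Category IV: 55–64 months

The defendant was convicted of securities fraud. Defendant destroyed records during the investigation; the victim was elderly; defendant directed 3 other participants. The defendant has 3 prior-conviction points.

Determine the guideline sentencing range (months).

Base offense level for securities fraud: 18.
S1 does not apply.
S2 applies (level before this adjustment is 18 < 19, so +1): 18 + 1 = 19.
S3 applies: 19 + 3 = 22.
S4 does not apply.
S5 applies (level before this adjustment is 22 ≥ 4, so +4): 22 + 4 = 26.
S6 does not apply.
Final offense level: 26.
Criminal history: 3 prior points → Category I (0-8).
Level 26 falls in the 24-28 band.
Grid: Level 24-28 × Category I = 39-46 months.

39-46 months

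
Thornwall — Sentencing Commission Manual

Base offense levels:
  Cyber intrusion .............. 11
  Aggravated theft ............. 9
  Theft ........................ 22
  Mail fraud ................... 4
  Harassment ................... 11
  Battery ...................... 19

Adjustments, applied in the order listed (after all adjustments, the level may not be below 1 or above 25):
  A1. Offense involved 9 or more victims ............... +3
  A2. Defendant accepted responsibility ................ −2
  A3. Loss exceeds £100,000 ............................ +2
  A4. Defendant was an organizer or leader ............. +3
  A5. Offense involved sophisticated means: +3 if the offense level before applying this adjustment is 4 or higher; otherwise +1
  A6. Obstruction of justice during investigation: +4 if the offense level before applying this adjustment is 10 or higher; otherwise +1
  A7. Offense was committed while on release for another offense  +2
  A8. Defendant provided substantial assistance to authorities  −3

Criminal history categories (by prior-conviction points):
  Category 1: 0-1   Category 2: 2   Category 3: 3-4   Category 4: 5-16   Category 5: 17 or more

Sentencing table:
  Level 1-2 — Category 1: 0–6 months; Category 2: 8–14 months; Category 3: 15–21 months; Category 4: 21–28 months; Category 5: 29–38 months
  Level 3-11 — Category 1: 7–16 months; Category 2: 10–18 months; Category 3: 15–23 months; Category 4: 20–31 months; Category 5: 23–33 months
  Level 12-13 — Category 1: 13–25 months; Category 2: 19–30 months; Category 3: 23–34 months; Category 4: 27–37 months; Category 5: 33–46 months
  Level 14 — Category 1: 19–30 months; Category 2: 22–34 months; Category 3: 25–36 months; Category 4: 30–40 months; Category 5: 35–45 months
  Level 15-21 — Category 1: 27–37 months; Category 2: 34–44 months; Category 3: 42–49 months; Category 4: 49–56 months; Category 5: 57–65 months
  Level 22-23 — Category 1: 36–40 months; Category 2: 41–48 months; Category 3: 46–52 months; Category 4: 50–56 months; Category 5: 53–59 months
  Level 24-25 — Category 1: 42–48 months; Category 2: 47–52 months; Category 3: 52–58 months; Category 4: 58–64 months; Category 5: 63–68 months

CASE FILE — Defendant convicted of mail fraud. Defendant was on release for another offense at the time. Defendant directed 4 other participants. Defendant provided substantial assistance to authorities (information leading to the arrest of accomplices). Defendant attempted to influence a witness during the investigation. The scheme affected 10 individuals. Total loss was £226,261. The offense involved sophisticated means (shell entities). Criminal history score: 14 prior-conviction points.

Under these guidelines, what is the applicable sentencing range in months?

Base offense level for mail fraud: 4.
A1 applies: 4 + 3 = 7.
A2 does not apply.
A3 applies: 7 + 2 = 9.
A4 applies: 9 + 3 = 12.
A5 applies (level before this adjustment is 12 ≥ 4, so +3): 12 + 3 = 15.
A6 applies (level before this adjustment is 15 ≥ 10, so +4): 15 + 4 = 19.
A7 applies: 19 + 2 = 21.
A8 applies: 21 − 3 = 18.
Final offense level: 18.
Criminal history: 14 prior points → Category 4 (5-16).
Level 18 falls in the 15-21 band.
Grid: Level 15-21 × Category 4 = 49-56 months.

49-56 months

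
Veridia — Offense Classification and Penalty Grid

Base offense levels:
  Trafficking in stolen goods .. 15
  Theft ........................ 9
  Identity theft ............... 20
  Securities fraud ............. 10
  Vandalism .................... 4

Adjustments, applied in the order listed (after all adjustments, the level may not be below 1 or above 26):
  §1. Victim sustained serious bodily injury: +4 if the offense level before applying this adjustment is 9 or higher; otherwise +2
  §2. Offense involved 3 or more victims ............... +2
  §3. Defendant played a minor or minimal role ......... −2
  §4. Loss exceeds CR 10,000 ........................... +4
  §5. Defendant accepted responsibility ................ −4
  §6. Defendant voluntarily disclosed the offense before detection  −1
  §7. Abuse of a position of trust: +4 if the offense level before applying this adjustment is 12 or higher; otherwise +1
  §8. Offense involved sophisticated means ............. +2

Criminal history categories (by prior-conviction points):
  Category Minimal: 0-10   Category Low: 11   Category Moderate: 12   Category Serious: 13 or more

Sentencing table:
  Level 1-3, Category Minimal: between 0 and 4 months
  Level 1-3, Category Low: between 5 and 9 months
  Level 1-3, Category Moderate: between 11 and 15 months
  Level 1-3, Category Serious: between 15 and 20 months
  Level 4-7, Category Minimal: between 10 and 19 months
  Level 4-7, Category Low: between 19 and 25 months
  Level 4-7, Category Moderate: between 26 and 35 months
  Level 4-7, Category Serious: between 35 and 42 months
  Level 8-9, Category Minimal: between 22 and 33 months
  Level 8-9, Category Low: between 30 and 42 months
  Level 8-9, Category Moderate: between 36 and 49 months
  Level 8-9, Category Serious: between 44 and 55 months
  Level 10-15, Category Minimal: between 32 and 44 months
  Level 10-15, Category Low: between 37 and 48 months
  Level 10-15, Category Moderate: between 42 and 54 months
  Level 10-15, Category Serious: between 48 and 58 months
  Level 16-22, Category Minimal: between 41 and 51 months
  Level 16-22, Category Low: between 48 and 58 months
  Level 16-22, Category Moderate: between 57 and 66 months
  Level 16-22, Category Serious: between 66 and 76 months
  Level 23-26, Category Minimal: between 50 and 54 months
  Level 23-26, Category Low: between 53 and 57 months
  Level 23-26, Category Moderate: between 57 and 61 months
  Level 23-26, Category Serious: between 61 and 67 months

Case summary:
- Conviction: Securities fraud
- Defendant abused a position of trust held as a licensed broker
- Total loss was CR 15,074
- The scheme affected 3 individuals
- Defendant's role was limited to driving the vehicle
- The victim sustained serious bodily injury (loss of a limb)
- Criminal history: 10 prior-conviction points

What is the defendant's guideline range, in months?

Base offense level for securities fraud: 10.
§1 applies (level before this adjustment is 10 ≥ 9, so +4): 10 + 4 = 14.
§2 applies: 14 + 2 = 16.
§3 applies: 16 − 2 = 14.
§4 applies: 14 + 4 = 18.
§5 does not apply.
§6 does not apply.
§7 applies (level before this adjustment is 18 ≥ 12, so +4): 18 + 4 = 22.
Final offense level: 22.
Criminal history: 10 prior points → Category Minimal (0-10).
Level 22 falls in the 16-22 band.
Grid: Level 16-22 × Category Minimal = 41-51 months.

41-51 months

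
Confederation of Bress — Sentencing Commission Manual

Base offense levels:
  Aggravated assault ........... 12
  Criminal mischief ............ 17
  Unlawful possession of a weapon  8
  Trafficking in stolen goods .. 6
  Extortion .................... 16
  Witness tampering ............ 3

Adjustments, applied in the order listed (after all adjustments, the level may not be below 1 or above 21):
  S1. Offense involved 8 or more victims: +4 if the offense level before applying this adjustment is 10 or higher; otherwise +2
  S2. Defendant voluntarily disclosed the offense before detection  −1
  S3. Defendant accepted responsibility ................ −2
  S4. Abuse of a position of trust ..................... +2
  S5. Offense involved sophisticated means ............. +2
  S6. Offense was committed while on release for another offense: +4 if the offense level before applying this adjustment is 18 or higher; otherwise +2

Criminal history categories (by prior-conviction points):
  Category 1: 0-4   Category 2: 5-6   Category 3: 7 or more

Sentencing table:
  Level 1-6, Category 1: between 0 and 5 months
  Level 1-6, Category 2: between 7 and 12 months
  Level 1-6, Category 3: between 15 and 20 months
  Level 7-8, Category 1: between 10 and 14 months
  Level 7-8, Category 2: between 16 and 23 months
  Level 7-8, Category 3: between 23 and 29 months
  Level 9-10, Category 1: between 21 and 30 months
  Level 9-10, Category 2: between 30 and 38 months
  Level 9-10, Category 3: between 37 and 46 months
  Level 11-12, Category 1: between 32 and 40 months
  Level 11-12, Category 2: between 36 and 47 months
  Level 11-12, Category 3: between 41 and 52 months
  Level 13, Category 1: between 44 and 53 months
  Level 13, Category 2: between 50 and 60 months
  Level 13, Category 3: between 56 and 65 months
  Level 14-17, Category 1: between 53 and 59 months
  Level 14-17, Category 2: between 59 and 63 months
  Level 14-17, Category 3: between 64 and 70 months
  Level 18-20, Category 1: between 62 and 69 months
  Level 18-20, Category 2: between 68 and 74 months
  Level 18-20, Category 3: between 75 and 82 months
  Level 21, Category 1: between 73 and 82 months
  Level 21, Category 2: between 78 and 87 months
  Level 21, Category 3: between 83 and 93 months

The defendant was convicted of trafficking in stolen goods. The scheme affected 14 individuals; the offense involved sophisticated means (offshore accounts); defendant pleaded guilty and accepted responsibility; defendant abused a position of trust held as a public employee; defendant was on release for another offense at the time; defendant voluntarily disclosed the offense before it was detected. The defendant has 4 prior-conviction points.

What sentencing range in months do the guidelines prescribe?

Base offense level for trafficking in stolen goods: 6.
S1 applies (level before this adjustment is 6 < 10, so +2): 6 + 2 = 8.
S2 applies: 8 − 1 = 7.
S3 applies: 7 − 2 = 5.
S4 applies: 5 + 2 = 7.
S5 applies: 7 + 2 = 9.
S6 applies (level before this adjustment is 9 < 18, so +2): 9 + 2 = 11.
Final offense level: 11.
Criminal history: 4 prior points → Category 1 (0-4).
Level 11 falls in the 11-12 band.
Grid: Level 11-12 × Category 1 = 32-40 months.

32-40 months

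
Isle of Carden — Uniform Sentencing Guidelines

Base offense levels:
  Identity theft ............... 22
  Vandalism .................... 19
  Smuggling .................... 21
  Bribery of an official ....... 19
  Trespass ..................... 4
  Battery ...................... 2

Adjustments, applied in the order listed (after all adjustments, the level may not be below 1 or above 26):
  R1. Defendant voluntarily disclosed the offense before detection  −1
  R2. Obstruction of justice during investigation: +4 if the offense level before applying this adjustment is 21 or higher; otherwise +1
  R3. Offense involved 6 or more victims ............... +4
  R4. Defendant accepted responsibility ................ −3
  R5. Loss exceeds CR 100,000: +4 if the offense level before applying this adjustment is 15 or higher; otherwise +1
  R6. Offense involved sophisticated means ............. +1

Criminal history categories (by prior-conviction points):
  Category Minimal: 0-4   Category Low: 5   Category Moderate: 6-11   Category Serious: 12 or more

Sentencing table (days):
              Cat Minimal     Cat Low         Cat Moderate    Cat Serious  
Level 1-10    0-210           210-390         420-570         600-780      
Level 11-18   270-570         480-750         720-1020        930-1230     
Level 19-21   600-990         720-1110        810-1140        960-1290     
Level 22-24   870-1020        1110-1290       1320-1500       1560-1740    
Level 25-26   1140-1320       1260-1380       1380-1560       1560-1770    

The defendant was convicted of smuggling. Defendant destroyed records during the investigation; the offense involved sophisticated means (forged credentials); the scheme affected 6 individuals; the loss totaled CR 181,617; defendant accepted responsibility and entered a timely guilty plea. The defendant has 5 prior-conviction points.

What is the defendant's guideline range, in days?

1260-1380 days

Base offense level for smuggling: 21.
R2 applies (level before this adjustment is 21 ≥ 21, so +4): 21 + 4 = 25.
R3 applies: 25 + 4 = 29.
R4 applies: 29 − 3 = 26.
R5 applies (level before this adjustment is 26 ≥ 15, so +4): 26 + 4 = 30.
R6 applies: 30 + 1 = 31.
Level 31 exceeds the maximum of 26; capped at 26.
Final offense level: 26.
Criminal history: 5 prior points → Category Low (5).
Level 26 falls in the 25-26 band.
Grid: Level 25-26 × Category Low = 1260-1380 days.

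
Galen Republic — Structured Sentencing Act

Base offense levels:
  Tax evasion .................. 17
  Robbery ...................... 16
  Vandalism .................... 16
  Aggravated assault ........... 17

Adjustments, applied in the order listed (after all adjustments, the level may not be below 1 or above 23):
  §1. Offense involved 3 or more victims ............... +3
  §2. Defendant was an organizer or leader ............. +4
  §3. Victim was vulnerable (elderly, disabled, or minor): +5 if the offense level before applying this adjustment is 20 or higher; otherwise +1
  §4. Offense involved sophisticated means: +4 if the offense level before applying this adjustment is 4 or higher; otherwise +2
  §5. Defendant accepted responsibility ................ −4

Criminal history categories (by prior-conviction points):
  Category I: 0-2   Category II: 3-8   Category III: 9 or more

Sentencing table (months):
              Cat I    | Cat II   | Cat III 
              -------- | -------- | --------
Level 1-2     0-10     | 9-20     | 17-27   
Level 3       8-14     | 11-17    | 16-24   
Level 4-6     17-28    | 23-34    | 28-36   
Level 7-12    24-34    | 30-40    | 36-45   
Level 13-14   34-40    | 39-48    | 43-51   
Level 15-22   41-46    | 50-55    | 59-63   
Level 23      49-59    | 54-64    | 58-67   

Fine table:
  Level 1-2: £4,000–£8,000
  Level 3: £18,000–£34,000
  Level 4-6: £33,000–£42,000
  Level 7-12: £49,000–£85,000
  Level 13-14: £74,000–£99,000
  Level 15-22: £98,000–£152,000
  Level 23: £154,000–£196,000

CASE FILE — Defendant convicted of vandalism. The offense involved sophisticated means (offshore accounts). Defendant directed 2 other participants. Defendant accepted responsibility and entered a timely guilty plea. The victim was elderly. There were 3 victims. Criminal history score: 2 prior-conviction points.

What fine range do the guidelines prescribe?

£154,000–£196,000

Base offense level for vandalism: 16.
§1 applies: 16 + 3 = 19.
§2 applies: 19 + 4 = 23.
§3 applies (level before this adjustment is 23 ≥ 20, so +5): 23 + 5 = 28.
§4 applies (level before this adjustment is 28 ≥ 4, so +4): 28 + 4 = 32.
§5 applies: 32 − 4 = 28.
Level 28 exceeds the maximum of 23; capped at 23.
Final offense level: 23.
Level 23 falls in the 23 band.
Fine table: Level 23 → £154,000–£196,000.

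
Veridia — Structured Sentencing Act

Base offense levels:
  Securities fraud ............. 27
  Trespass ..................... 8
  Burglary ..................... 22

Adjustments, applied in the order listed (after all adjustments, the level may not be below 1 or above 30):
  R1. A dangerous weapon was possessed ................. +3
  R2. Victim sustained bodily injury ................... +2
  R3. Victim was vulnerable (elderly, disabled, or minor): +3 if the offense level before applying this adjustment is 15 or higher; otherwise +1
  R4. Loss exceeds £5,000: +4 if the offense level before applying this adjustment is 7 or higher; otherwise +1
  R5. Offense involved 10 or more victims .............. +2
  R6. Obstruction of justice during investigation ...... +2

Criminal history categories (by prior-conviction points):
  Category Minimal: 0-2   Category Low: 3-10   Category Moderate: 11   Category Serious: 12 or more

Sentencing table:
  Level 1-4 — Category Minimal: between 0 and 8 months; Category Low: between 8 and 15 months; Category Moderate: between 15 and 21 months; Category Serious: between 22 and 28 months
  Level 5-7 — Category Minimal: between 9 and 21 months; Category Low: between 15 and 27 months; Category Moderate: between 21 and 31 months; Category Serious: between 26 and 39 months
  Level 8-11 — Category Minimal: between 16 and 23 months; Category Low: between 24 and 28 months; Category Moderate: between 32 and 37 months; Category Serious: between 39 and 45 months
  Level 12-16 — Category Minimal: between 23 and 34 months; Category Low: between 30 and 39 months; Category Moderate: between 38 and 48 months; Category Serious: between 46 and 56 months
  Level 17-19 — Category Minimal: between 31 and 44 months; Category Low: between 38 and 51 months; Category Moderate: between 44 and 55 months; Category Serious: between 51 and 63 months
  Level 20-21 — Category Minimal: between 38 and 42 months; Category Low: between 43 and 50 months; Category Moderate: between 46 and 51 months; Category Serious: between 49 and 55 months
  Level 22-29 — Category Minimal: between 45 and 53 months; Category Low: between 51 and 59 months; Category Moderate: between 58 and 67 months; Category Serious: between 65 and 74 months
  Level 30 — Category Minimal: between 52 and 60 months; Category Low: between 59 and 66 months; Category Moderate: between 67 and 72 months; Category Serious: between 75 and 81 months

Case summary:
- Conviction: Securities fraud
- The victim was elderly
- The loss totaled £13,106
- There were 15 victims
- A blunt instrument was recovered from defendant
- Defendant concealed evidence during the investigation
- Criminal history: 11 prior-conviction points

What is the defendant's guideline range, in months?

Base offense level for securities fraud: 27.
R1 applies: 27 + 3 = 30.
R2 does not apply.
R3 applies (level before this adjustment is 30 ≥ 15, so +3): 30 + 3 = 33.
R4 applies (level before this adjustment is 33 ≥ 7, so +4): 33 + 4 = 37.
R5 applies: 37 + 2 = 39.
R6 applies: 39 + 2 = 41.
Level 41 exceeds the maximum of 30; capped at 30.
Final offense level: 30.
Criminal history: 11 prior points → Category Moderate (11).
Level 30 falls in the 30 band.
Grid: Level 30 × Category Moderate = 67-72 months.

67-72 months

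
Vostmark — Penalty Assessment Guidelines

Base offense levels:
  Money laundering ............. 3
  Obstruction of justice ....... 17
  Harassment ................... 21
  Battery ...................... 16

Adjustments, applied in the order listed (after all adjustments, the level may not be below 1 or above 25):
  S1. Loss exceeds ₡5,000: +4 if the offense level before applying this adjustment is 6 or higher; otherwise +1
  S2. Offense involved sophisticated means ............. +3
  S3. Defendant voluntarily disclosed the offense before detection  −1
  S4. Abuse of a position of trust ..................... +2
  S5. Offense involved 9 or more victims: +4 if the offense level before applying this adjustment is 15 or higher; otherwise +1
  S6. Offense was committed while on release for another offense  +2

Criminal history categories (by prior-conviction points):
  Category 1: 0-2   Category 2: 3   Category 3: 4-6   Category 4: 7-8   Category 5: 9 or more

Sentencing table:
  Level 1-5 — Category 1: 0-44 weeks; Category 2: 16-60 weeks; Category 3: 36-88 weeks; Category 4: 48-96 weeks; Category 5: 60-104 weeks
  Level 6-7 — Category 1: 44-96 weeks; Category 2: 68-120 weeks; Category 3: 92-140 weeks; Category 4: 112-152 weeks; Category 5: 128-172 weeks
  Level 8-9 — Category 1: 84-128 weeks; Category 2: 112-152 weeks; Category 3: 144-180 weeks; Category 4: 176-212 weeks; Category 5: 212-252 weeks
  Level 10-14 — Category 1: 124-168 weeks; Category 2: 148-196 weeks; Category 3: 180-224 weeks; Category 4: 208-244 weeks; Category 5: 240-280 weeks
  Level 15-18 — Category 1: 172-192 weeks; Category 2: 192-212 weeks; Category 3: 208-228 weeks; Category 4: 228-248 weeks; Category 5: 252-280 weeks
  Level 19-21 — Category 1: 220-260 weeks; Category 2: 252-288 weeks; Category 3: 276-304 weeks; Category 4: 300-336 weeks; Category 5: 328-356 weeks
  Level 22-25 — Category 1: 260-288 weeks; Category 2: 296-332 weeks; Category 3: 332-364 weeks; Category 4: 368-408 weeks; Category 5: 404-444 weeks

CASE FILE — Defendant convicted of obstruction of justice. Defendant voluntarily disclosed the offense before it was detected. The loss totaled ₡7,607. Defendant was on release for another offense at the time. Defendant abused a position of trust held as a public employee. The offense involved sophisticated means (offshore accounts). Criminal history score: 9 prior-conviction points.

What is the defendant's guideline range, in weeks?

404-444 weeks

Base offense level for obstruction of justice: 17.
S1 applies (level before this adjustment is 17 ≥ 6, so +4): 17 + 4 = 21.
S2 applies: 21 + 3 = 24.
S3 applies: 24 − 1 = 23.
S4 applies: 23 + 2 = 25.
S5 does not apply.
S6 applies: 25 + 2 = 27.
Level 27 exceeds the maximum of 25; capped at 25.
Final offense level: 25.
Criminal history: 9 prior points → Category 5 (9+).
Level 25 falls in the 22-25 band.
Grid: Level 22-25 × Category 5 = 404-444 weeks.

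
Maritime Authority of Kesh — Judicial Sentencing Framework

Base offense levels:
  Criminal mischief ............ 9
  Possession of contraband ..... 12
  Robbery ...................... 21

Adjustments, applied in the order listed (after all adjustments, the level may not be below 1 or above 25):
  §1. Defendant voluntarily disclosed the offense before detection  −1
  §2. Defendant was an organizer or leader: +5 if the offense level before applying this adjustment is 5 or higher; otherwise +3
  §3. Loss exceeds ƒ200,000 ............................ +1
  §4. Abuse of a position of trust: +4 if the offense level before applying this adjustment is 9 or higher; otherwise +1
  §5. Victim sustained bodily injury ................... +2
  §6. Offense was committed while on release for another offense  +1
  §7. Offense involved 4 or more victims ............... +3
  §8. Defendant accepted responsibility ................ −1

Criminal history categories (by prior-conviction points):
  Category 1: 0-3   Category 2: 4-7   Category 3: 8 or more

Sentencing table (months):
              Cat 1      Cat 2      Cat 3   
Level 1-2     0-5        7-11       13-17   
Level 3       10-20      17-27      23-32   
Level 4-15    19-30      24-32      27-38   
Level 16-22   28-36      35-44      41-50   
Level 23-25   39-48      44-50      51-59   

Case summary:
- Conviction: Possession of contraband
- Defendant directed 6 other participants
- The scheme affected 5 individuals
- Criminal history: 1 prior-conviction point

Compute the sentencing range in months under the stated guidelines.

28-36 months

Base offense level for possession of contraband: 12.
§2 applies (level before this adjustment is 12 ≥ 5, so +5): 12 + 5 = 17.
§3 does not apply.
§6 does not apply.
§7 applies: 17 + 3 = 20.
Final offense level: 20.
Criminal history: 1 prior point → Category 1 (0-3).
Level 20 falls in the 16-22 band.
Grid: Level 16-22 × Category 1 = 28-36 months.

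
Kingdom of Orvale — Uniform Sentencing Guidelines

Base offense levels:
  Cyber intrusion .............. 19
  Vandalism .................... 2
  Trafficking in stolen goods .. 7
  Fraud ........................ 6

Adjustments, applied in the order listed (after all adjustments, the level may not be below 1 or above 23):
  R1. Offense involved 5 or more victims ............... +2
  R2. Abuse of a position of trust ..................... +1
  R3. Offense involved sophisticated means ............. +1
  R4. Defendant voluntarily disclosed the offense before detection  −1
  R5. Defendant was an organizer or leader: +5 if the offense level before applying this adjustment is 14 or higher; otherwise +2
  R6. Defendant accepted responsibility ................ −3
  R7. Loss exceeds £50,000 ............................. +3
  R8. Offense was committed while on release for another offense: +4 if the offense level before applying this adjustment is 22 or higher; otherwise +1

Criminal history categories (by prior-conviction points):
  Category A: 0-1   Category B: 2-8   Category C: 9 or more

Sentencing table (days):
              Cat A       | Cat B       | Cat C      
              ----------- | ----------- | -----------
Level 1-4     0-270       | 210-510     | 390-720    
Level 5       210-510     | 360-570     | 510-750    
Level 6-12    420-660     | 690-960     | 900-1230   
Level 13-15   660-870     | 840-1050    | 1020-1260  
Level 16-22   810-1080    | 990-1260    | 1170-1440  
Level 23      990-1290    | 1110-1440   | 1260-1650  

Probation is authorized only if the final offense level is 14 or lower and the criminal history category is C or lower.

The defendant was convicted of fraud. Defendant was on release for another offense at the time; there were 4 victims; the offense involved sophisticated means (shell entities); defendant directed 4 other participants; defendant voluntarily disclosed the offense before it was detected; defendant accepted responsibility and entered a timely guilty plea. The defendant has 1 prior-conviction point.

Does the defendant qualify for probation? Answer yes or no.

Yes

Base offense level for fraud: 6.
R1 does not apply.
R3 applies: 6 + 1 = 7.
R4 applies: 7 − 1 = 6.
R5 applies (level before this adjustment is 6 < 14, so +2): 6 + 2 = 8.
R6 applies: 8 − 3 = 5.
R7 does not apply.
R8 applies (level before this adjustment is 5 < 22, so +1): 5 + 1 = 6.
Final offense level: 6.
Criminal history: 1 prior point → Category A (0-1).
Level 6 falls in the 6-12 band.
Grid: Level 6-12 × Category A = 420-660 days.
Probation check: level 6 ≤ 14 and category A ≤ C → eligible.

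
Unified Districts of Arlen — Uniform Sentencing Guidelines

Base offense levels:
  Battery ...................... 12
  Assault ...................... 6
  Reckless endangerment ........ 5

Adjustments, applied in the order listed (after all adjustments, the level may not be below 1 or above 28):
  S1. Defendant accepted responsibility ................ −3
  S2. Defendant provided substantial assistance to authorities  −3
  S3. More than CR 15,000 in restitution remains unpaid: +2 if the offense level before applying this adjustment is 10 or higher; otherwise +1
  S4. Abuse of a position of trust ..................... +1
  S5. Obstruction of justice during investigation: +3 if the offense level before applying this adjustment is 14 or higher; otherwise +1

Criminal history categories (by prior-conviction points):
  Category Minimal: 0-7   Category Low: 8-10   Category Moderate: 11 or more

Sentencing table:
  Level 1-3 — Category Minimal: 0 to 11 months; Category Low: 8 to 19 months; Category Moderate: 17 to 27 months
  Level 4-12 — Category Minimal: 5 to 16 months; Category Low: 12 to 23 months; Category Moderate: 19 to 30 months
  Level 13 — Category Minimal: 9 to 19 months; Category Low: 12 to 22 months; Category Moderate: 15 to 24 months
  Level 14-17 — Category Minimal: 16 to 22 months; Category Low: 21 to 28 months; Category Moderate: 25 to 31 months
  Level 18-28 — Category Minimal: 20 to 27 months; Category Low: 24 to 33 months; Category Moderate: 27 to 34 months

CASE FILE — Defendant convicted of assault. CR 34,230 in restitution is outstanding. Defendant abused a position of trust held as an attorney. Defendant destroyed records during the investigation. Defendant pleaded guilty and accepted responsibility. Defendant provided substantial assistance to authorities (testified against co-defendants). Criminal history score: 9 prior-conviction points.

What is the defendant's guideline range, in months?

Base offense level for assault: 6.
S1 applies: 6 − 3 = 3.
S2 applies: 3 − 3 = 0.
S3 applies (level before this adjustment is 0 < 10, so +1): 0 + 1 = 1.
S4 applies: 1 + 1 = 2.
S5 applies (level before this adjustment is 2 < 14, so +1): 2 + 1 = 3.
Final offense level: 3.
Criminal history: 9 prior points → Category Low (8-10).
Level 3 falls in the 1-3 band.
Grid: Level 1-3 × Category Low = 8-19 months.

8-19 months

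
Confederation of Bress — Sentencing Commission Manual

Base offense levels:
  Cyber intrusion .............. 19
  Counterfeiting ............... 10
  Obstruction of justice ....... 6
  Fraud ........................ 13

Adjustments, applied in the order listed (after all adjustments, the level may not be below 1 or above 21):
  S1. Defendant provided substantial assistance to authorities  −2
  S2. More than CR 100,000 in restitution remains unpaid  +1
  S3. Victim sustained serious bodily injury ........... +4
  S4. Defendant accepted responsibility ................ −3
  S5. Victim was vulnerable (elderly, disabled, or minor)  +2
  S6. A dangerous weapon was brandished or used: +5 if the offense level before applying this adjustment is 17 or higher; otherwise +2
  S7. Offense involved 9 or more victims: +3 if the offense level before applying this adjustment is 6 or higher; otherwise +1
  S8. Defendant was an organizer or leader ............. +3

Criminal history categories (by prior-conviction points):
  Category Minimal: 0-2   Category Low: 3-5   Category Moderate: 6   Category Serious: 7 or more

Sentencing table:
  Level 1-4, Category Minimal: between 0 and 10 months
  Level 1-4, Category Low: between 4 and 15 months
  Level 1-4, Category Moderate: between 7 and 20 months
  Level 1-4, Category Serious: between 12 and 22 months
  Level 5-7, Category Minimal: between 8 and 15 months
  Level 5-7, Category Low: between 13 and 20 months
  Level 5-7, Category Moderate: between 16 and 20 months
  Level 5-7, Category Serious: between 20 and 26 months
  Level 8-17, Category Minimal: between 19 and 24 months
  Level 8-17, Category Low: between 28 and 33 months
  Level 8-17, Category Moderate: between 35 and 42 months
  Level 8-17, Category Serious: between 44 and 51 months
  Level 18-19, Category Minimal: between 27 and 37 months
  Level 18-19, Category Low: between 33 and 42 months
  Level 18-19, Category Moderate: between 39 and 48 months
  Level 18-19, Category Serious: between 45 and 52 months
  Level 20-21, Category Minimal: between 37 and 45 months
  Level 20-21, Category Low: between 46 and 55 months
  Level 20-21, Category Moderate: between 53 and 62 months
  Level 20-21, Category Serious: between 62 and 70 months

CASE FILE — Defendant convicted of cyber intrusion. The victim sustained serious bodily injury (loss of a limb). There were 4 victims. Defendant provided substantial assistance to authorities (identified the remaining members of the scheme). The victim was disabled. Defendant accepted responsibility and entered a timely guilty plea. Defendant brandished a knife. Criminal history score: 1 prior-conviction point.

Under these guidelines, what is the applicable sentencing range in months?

Base offense level for cyber intrusion: 19.
S1 applies: 19 − 2 = 17.
S2 does not apply.
S3 applies: 17 + 4 = 21.
S4 applies: 21 − 3 = 18.
S5 applies: 18 + 2 = 20.
S6 applies (level before this adjustment is 20 ≥ 17, so +5): 20 + 5 = 25.
Level 25 exceeds the maximum of 21; capped at 21.
Final offense level: 21.
Criminal history: 1 prior point → Category Minimal (0-2).
Level 21 falls in the 20-21 band.
Grid: Level 20-21 × Category Minimal = 37-45 months.

37-45 months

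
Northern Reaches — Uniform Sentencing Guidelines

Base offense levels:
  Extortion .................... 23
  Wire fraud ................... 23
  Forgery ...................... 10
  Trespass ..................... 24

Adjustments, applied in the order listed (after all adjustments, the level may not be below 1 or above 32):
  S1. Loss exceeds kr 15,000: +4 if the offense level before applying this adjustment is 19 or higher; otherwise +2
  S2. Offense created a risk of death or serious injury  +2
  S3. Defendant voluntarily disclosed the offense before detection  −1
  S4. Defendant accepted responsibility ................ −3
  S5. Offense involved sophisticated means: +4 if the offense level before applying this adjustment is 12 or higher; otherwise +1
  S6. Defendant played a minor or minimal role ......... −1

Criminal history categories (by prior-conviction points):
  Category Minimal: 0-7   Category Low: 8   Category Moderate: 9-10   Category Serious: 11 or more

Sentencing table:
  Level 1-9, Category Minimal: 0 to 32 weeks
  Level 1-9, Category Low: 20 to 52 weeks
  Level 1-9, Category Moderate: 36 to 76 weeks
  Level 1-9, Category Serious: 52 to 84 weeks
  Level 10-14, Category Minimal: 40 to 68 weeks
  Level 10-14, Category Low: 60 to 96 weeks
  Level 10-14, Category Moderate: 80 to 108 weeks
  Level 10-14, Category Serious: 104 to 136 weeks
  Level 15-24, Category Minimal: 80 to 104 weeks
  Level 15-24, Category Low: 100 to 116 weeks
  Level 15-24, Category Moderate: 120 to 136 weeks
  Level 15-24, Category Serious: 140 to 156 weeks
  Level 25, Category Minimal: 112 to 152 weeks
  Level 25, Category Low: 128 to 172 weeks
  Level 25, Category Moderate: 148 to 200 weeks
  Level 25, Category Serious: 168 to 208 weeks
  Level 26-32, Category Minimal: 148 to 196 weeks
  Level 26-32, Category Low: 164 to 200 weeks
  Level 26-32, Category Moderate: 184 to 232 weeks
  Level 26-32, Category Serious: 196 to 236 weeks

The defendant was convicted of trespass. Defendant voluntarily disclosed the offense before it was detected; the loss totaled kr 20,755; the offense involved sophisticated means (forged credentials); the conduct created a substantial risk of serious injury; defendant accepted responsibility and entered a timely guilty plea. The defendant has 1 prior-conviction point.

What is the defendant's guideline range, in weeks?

148-196 weeks

Base offense level for trespass: 24.
S1 applies (level before this adjustment is 24 ≥ 19, so +4): 24 + 4 = 28.
S2 applies: 28 + 2 = 30.
S3 applies: 30 − 1 = 29.
S4 applies: 29 − 3 = 26.
S5 applies (level before this adjustment is 26 ≥ 12, so +4): 26 + 4 = 30.
Final offense level: 30.
Criminal history: 1 prior point → Category Minimal (0-7).
Level 30 falls in the 26-32 band.
Grid: Level 26-32 × Category Minimal = 148-196 weeks.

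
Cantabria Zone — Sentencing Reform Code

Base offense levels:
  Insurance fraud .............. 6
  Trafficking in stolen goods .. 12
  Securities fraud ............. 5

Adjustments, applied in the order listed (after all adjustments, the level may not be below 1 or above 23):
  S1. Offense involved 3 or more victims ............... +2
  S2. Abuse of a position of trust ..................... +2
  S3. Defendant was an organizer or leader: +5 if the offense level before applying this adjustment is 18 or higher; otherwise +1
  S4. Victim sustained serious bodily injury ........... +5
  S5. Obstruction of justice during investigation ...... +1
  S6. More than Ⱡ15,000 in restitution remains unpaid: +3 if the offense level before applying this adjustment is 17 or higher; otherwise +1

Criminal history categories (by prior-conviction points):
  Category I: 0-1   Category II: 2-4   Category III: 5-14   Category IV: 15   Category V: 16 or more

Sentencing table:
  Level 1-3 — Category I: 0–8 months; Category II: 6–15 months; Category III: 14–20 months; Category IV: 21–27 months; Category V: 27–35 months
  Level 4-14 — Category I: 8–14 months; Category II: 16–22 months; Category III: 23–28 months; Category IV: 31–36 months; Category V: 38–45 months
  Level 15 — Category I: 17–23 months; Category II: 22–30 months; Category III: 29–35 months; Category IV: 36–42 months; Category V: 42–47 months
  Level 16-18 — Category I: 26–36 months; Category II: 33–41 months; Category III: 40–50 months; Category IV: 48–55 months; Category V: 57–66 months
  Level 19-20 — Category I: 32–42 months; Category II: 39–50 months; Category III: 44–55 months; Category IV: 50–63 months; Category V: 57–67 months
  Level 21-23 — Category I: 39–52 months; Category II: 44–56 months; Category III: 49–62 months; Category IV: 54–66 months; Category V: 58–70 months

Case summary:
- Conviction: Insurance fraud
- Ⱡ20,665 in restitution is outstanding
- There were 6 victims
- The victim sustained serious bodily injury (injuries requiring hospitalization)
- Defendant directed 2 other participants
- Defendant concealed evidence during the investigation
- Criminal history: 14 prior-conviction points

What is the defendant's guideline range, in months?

40-50 months

Base offense level for insurance fraud: 6.
S1 applies: 6 + 2 = 8.
S2 does not apply.
S3 applies (level before this adjustment is 8 < 18, so +1): 8 + 1 = 9.
S4 applies: 9 + 5 = 14.
S5 applies: 14 + 1 = 15.
S6 applies (level before this adjustment is 15 < 17, so +1): 15 + 1 = 16.
Final offense level: 16.
Criminal history: 14 prior points → Category III (5-14).
Level 16 falls in the 16-18 band.
Grid: Level 16-18 × Category III = 40-50 months.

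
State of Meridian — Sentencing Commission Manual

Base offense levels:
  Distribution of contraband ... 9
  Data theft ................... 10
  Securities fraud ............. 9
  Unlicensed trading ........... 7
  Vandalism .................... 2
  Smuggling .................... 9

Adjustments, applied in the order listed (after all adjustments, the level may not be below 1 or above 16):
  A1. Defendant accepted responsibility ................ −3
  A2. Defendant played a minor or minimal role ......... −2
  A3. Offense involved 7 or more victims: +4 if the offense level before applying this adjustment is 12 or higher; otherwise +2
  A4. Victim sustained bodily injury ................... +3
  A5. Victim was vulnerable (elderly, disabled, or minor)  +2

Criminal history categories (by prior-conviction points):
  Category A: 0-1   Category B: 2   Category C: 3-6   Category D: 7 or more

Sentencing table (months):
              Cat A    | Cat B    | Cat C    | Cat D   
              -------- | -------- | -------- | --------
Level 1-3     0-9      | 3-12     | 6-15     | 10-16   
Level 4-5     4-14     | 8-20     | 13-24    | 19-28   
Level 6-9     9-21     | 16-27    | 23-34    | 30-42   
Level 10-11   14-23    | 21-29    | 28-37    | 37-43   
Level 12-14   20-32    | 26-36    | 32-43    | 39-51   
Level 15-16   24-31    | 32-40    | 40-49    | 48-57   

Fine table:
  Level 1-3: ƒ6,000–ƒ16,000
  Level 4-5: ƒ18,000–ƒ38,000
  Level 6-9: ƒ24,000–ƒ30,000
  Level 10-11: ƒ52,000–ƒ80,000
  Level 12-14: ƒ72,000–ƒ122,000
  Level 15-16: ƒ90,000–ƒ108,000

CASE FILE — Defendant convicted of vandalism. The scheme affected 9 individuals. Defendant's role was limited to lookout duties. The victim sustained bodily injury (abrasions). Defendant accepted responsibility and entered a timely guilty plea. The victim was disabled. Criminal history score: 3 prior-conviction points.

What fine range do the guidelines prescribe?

Base offense level for vandalism: 2.
A1 applies: 2 − 3 = -1.
A2 applies: -1 − 2 = -3.
A3 applies (level before this adjustment is -3 < 12, so +2): -3 + 2 = -1.
A4 applies: -1 + 3 = 2.
A5 applies: 2 + 2 = 4.
Final offense level: 4.
Level 4 falls in the 4-5 band.
Fine table: Level 4-5 → ƒ18,000–ƒ38,000.

ƒ18,000–ƒ38,000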